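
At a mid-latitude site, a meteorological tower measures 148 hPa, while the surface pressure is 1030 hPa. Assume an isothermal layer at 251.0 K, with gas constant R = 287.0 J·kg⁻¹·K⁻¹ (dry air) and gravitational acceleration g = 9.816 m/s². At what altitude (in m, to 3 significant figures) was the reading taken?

z ≈ 14200 m

Scale height: H = RT/g = 287.0 × 251.0 / 9.816 = 7338.7 m.
Invert the barometric formula: z = H ln(P₀/P).
P₀/P = 1030/148 = 6.9595; ln(6.9595) = 1.9401.
z = 7338.7 × 1.9401 = 14238 m.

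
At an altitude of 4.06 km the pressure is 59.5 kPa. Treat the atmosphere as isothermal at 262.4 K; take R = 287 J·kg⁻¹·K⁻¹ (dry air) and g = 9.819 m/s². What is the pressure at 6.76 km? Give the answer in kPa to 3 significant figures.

P ≈ 41.8 kPa

Scale height: H = RT/g = 287 × 262.4 / 9.819 = 7669.7 m.
Between two levels, P₂ = P₁ exp(−Δz/H) with Δz = z₂ − z₁.
Δz = 6760.0 − 4060.0 = 2700.0 m; Δz/H = 2700.0/7669.7 = 0.35203.
P₂ = 59.5 × exp(−0.35203) = 59.5 × 0.70326 = 41.844 kPa.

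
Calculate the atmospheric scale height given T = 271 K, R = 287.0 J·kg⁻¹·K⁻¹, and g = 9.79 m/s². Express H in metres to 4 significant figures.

H ≈ 7945 m

The scale height of an isothermal atmosphere is H = RT/g.
H = 287.0 × 271 / 9.79 = 77777/9.79 = 7944.5 m.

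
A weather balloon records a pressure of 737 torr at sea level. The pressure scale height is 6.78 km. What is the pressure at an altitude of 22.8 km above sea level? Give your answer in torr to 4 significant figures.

P ≈ 25.53 torr

Barometric formula: P = P₀ exp(−z/H).
z/H = 22800/6780.0 = 3.3628; exp(−3.3628) = 0.034638.
P = 737 × 0.034638 = 25.528 torr.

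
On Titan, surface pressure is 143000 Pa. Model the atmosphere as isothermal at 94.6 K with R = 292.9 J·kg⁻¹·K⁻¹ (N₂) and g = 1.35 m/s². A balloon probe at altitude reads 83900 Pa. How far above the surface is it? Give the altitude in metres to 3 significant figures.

z ≈ 10900 m

Scale height: H = RT/g = 292.9 × 94.6 / 1.35 = 20525 m.
Invert the barometric formula: z = H ln(P₀/P).
P₀/P = 143000/83900 = 1.7044; ln(1.7044) = 0.53321.
z = 20525 × 0.53321 = 10944 m.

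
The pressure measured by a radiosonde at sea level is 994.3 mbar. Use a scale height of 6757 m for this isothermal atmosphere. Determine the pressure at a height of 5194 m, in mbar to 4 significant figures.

Barometric formula: P = P₀ exp(−z/H).
z/H = 5194.0/6757.0 = 0.76868; exp(−0.76868) = 0.46362.
P = 994.3 × 0.46362 = 460.98 mbar.

P ≈ 461.0 mbar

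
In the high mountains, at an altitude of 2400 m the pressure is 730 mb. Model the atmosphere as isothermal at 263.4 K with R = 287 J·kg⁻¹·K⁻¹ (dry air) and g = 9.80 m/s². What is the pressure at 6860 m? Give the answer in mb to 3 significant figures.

P ≈ 409 mb

Scale height: H = RT/g = 287 × 263.4 / 9.80 = 7713.9 m.
Between two levels, P₂ = P₁ exp(−Δz/H) with Δz = z₂ − z₁.
Δz = 6860.0 − 2400.0 = 4460.0 m; Δz/H = 4460.0/7713.9 = 0.57818.
P₂ = 730 × exp(−0.57818) = 730 × 0.56092 = 409.47 mb.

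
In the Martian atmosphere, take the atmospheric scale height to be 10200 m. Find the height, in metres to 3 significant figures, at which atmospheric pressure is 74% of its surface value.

z ≈ 3070 m

Set P/P₀ = exp(−z/H) = 0.74, so z = −H ln(0.74).
−ln(0.74) = 0.30111; z = 10200 × 0.30111 = 3071.3 m.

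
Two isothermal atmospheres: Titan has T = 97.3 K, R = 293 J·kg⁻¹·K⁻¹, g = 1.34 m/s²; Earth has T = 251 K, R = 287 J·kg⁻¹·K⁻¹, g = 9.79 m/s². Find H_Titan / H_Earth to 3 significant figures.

H_Titan/H_Earth ≈ 2.89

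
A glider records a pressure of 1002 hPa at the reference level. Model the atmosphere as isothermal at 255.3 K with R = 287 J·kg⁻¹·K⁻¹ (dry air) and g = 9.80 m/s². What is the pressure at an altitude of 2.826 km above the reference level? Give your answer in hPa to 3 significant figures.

Scale height: H = RT/g = 287 × 255.3 / 9.80 = 7476.6 m.
Barometric formula: P = P₀ exp(−z/H).
z/H = 2826.0/7476.6 = 0.37798; exp(−0.37798) = 0.68524.
P = 1002 × 0.68524 = 686.61 hPa.

P ≈ 687 hPa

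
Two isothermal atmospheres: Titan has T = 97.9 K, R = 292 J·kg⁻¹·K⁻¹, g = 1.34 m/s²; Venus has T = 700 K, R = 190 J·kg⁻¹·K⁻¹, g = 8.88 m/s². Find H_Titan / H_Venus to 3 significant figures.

H = RT/g for each body.
H_Titan = 292 × 97.9 / 1.34 = 21333 m.
H_Venus = 190 × 700 / 8.88 = 14977 m.
H_Titan/H_Venus = 21333/14977 = 1.4244.

H_Titan/H_Venus ≈ 1.42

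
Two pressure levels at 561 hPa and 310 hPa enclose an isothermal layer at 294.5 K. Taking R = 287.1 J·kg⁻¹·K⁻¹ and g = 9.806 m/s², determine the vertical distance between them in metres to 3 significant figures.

Hypsometric equation: Δz = (R T̄/g) ln(P₁/P₂).
R T̄/g = 287.1 × 294.5 / 9.806 = 8622.4 m.
ln(561/310) = ln(1.8097) = 0.59316.
Δz = 8622.4 × 0.59316 = 5114.5 m.

Δz ≈ 5110 m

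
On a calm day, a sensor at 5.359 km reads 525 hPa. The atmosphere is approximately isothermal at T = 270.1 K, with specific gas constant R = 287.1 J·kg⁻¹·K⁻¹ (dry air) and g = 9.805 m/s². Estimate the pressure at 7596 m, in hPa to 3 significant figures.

Scale height: H = RT/g = 287.1 × 270.1 / 9.805 = 7908.8 m.
Between two levels, P₂ = P₁ exp(−Δz/H) with Δz = z₂ − z₁.
Δz = 7596.0 − 5359.0 = 2237.0 m; Δz/H = 2237.0/7908.8 = 0.28285.
P₂ = 525 × exp(−0.28285) = 525 × 0.75363 = 395.66 hPa.

P ≈ 396 hPa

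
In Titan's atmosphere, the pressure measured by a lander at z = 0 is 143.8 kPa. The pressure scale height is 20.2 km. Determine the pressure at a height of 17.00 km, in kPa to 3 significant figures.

Barometric formula: P = P₀ exp(−z/H).
z/H = 17000/20200 = 0.84158; exp(−0.84158) = 0.43103.
P = 143.8 × 0.43103 = 61.982 kPa.

P ≈ 62.0 kPa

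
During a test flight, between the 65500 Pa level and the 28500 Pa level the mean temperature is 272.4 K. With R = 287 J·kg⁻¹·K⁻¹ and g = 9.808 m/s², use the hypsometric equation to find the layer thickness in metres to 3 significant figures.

Hypsometric equation: Δz = (R T̄/g) ln(P₁/P₂).
R T̄/g = 287 × 272.4 / 9.808 = 7970.9 m.
ln(65500/28500) = ln(2.2982) = 0.83213.
Δz = 7970.9 × 0.83213 = 6632.8 m.

Δz ≈ 6630 m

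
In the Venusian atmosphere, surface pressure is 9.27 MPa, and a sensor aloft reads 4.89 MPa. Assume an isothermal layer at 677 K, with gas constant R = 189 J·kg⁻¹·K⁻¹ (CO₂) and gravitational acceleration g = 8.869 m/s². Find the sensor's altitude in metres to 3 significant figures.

Scale height: H = RT/g = 189 × 677 / 8.869 = 14427 m.
Invert the barometric formula: z = H ln(P₀/P).
P₀/P = 9.27/4.89 = 1.8957; ln(1.8957) = 0.63959.
z = 14427 × 0.63959 = 9227.4 m.

z ≈ 9230 m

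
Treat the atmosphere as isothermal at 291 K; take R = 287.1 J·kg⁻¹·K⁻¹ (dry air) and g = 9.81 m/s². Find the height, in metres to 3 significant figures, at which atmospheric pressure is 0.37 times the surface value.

Scale height: H = RT/g = 287.1 × 291 / 9.81 = 8516.4 m.
Set P/P₀ = exp(−z/H) = 0.37, so z = −H ln(0.37).
−ln(0.37) = 0.99425; z = 8516.4 × 0.99425 = 8467.4 m.

z ≈ 8470 m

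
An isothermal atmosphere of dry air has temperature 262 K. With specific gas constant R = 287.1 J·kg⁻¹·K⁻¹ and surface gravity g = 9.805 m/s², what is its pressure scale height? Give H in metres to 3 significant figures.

The scale height of an isothermal atmosphere is H = RT/g.
H = 287.1 × 262 / 9.805 = 75220/9.805 = 7671.6 m.

H ≈ 7670 m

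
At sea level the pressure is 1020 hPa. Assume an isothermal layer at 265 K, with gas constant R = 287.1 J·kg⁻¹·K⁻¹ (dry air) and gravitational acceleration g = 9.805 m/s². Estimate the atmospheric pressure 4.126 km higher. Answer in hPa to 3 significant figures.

P ≈ 599 hPa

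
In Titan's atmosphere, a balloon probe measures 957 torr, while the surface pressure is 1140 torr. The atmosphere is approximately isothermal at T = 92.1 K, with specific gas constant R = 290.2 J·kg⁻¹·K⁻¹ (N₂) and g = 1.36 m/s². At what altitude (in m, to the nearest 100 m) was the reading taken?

Scale height: H = RT/g = 290.2 × 92.1 / 1.36 = 19653 m.
Invert the barometric formula: z = H ln(P₀/P).
P₀/P = 1140/957 = 1.1912; ln(1.1912) = 0.17496.
z = 19653 × 0.17496 = 3438.5 m.

z ≈ 3400 m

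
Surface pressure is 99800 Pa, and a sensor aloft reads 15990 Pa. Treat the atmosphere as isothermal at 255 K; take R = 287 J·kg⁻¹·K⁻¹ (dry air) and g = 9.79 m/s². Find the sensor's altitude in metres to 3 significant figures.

z ≈ 13700 m

Scale height: H = RT/g = 287 × 255 / 9.79 = 7475.5 m.
Invert the barometric formula: z = H ln(P₀/P).
P₀/P = 99800/15990 = 6.2414; ln(6.2414) = 1.8312.
z = 7475.5 × 1.8312 = 13689 m.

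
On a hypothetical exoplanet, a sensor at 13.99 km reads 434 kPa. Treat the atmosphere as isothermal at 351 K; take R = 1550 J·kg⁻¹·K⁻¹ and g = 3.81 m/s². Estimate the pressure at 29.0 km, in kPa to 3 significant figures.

Scale height: H = RT/g = 1550 × 351 / 3.81 = 142800 m.
Between two levels, P₂ = P₁ exp(−Δz/H) with Δz = z₂ − z₁.
Δz = 29000 − 13990 = 15010 m; Δz/H = 15010/142800 = 0.10511.
P₂ = 434 × exp(−0.10511) = 434 × 0.90023 = 390.70 kPa.

P ≈ 391 kPa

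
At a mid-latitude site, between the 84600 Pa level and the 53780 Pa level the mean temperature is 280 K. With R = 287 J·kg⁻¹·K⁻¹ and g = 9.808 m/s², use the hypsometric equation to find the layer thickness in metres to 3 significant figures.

Δz ≈ 3710 m

Hypsometric equation: Δz = (R T̄/g) ln(P₁/P₂).
R T̄/g = 287 × 280 / 9.808 = 8193.3 m.
ln(84600/53780) = ln(1.5731) = 0.45305.
Δz = 8193.3 × 0.45305 = 3712.0 m.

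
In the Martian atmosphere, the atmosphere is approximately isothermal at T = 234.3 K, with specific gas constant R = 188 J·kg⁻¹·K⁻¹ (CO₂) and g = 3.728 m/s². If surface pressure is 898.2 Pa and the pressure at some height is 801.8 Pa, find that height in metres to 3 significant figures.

z ≈ 1340 m

Scale height: H = RT/g = 188 × 234.3 / 3.728 = 11816 m.
Invert the barometric formula: z = H ln(P₀/P).
P₀/P = 898.2/801.8 = 1.1202; ln(1.1202) = 0.11351.
z = 11816 × 0.11351 = 1341.2 m.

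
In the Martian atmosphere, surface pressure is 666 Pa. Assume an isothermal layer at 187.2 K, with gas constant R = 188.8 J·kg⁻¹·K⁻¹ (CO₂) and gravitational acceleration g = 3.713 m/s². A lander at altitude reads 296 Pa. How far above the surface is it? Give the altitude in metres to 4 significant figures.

z ≈ 7719 m

Scale height: H = RT/g = 188.8 × 187.2 / 3.713 = 9518.8 m.
Invert the barometric formula: z = H ln(P₀/P).
P₀/P = 666/296 = 2.2500; ln(2.2500) = 0.81093.
z = 9518.8 × 0.81093 = 7719.1 m.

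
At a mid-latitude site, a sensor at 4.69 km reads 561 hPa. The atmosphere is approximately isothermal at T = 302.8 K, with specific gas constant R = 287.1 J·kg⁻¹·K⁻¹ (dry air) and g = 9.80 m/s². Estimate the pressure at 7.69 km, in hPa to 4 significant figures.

Scale height: H = RT/g = 287.1 × 302.8 / 9.80 = 8870.8 m.
Between two levels, P₂ = P₁ exp(−Δz/H) with Δz = z₂ − z₁.
Δz = 7690.0 − 4690.0 = 3000.0 m; Δz/H = 3000.0/8870.8 = 0.33819.
P₂ = 561 × exp(−0.33819) = 561 × 0.71306 = 400.03 hPa.

P ≈ 400.0 hPa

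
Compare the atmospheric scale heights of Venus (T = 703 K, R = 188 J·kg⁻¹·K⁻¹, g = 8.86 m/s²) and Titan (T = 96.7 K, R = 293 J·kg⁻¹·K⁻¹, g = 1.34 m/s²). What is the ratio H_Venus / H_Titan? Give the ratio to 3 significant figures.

H_Venus/H_Titan ≈ 0.705

H = RT/g for each body.
H_Venus = 188 × 703 / 8.86 = 14917 m.
H_Titan = 293 × 96.7 / 1.34 = 21144 m.
H_Venus/H_Titan = 14917/21144 = 0.70550.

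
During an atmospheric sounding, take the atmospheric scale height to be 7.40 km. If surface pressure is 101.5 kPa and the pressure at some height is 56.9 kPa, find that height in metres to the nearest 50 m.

z ≈ 4300 m

Invert the barometric formula: z = H ln(P₀/P).
P₀/P = 101.5/56.9 = 1.7838; ln(1.7838) = 0.57875.
z = 7400.0 × 0.57875 = 4282.8 m.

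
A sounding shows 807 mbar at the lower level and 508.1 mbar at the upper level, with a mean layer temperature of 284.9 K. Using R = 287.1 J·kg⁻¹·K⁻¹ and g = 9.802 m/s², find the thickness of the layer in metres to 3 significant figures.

Δz ≈ 3860 m

Hypsometric equation: Δz = (R T̄/g) ln(P₁/P₂).
R T̄/g = 287.1 × 284.9 / 9.802 = 8344.7 m.
ln(807/508.1) = ln(1.5883) = 0.46266.
Δz = 8344.7 × 0.46266 = 3860.8 m.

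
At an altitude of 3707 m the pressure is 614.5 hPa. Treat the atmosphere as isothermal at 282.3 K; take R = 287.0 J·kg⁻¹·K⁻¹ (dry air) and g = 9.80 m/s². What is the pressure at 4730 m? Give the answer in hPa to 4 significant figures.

Scale height: H = RT/g = 287.0 × 282.3 / 9.80 = 8267.4 m.
Between two levels, P₂ = P₁ exp(−Δz/H) with Δz = z₂ − z₁.
Δz = 4730.0 − 3707.0 = 1023.0 m; Δz/H = 1023.0/8267.4 = 0.12374.
P₂ = 614.5 × exp(−0.12374) = 614.5 × 0.88361 = 542.98 hPa.

P ≈ 543.0 hPa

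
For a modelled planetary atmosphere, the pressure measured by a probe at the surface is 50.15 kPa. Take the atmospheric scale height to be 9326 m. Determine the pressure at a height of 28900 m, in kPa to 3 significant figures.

Barometric formula: P = P₀ exp(−z/H).
z/H = 28900/9326.0 = 3.0989; exp(−3.0989) = 0.045099.
P = 50.15 × 0.045099 = 2.2617 kPa.

P ≈ 2.26 kPa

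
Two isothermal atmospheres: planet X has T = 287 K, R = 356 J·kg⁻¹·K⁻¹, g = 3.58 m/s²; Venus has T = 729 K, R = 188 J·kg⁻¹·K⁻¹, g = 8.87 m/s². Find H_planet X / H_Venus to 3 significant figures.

H = RT/g for each body.
H_planet X = 356 × 287 / 3.58 = 28540 m.
H_Venus = 188 × 729 / 8.87 = 15451 m.
H_planet X/H_Venus = 28540/15451 = 1.8471.

H_planet X/H_Venus ≈ 1.85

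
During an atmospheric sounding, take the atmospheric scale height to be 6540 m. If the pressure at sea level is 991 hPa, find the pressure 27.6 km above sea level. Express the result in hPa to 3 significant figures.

P ≈ 14.6 hPa

Barometric formula: P = P₀ exp(−z/H).
z/H = 27600/6540.0 = 4.2202; exp(−4.2202) = 0.014696.
P = 991 × 0.014696 = 14.564 hPa.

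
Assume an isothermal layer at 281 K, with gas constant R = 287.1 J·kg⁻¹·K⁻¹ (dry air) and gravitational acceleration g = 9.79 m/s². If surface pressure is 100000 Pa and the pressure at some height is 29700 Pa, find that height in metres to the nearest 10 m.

Scale height: H = RT/g = 287.1 × 281 / 9.79 = 8240.6 m.
Invert the barometric formula: z = H ln(P₀/P).
P₀/P = 100000/29700 = 3.3670; ln(3.3670) = 1.2140.
z = 8240.6 × 1.2140 = 10004 m.

z ≈ 10000 m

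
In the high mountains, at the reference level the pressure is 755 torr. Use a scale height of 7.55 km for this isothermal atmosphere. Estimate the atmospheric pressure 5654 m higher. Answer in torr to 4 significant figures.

Barometric formula: P = P₀ exp(−z/H).
z/H = 5654.0/7550.0 = 0.74887; exp(−0.74887) = 0.47290.
P = 755 × 0.47290 = 357.04 torr.

P ≈ 357.0 torr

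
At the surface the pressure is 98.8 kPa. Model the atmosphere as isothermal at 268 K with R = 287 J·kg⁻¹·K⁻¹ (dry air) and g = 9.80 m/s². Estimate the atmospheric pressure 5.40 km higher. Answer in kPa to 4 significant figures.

Scale height: H = RT/g = 287 × 268 / 9.80 = 7848.6 m.
Barometric formula: P = P₀ exp(−z/H).
z/H = 5400.0/7848.6 = 0.68802; exp(−0.68802) = 0.50257.
P = 98.8 × 0.50257 = 49.654 kPa.

P ≈ 49.65 kPa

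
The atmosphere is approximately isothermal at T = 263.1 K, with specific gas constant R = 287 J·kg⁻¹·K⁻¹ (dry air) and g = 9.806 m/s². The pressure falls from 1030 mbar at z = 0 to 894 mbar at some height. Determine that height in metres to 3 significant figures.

z ≈ 1090 m

Scale height: H = RT/g = 287 × 263.1 / 9.806 = 7700.4 m.
Invert the barometric formula: z = H ln(P₀/P).
P₀/P = 1030/894 = 1.1521; ln(1.1521) = 0.14159.
z = 7700.4 × 0.14159 = 1090.3 m.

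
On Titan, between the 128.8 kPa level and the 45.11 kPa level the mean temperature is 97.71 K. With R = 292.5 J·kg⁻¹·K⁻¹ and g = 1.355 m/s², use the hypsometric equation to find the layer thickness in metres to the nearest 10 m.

Hypsometric equation: Δz = (R T̄/g) ln(P₁/P₂).
R T̄/g = 292.5 × 97.71 / 1.355 = 21092 m.
ln(128.8/45.11) = ln(2.8552) = 1.0491.
Δz = 21092 × 1.0491 = 22128 m.

Δz ≈ 22130 m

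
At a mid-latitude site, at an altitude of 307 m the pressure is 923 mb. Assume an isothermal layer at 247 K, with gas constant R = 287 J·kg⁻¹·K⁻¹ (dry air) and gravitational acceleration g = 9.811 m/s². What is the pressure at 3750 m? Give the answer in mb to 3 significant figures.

Scale height: H = RT/g = 287 × 247 / 9.811 = 7225.5 m.
Between two levels, P₂ = P₁ exp(−Δz/H) with Δz = z₂ − z₁.
Δz = 3750.0 − 307.00 = 3443.0 m; Δz/H = 3443.0/7225.5 = 0.47651.
P₂ = 923 × exp(−0.47651) = 923 × 0.62095 = 573.14 mb.

P ≈ 573 mb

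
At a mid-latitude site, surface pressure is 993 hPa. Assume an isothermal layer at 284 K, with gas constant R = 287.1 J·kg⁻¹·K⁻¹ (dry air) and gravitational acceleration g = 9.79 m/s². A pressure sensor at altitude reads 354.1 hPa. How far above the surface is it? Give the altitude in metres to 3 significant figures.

Scale height: H = RT/g = 287.1 × 284 / 9.79 = 8328.5 m.
Invert the barometric formula: z = H ln(P₀/P).
P₀/P = 993/354.1 = 2.8043; ln(2.8043) = 1.0312.
z = 8328.5 × 1.0312 = 8588.3 m.

z ≈ 8590 m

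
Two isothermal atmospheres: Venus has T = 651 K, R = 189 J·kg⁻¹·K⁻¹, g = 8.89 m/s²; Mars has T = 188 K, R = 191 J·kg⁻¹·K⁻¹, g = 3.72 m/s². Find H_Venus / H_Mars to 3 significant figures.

H_Venus/H_Mars ≈ 1.43

H = RT/g for each body.
H_Venus = 189 × 651 / 8.89 = 13840 m.
H_Mars = 191 × 188 / 3.72 = 9652.7 m.
H_Venus/H_Mars = 13840/9652.7 = 1.4338.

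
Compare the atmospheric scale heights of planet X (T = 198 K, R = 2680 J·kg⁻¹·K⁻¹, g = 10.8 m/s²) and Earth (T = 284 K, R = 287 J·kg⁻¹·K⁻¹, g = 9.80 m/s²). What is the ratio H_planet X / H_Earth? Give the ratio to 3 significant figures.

H_planet X/H_Earth ≈ 5.91

H = RT/g for each body.
H_planet X = 2680 × 198 / 10.8 = 49133 m.
H_Earth = 287 × 284 / 9.80 = 8317.1 m.
H_planet X/H_Earth = 49133/8317.1 = 5.9075.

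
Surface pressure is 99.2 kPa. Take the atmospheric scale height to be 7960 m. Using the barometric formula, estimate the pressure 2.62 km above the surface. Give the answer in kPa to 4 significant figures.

Barometric formula: P = P₀ exp(−z/H).
z/H = 2620.0/7960.0 = 0.32915; exp(−0.32915) = 0.71954.
P = 99.2 × 0.71954 = 71.378 kPa.

P ≈ 71.38 kPa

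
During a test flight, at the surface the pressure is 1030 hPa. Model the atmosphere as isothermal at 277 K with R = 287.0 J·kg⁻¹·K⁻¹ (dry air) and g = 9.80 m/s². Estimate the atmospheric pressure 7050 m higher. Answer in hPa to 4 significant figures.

P ≈ 431.9 hPa

Scale height: H = RT/g = 287.0 × 277 / 9.80 = 8112.1 m.
Barometric formula: P = P₀ exp(−z/H).
z/H = 7050.0/8112.1 = 0.86907; exp(−0.86907) = 0.41934.
P = 1030 × 0.41934 = 431.92 hPa.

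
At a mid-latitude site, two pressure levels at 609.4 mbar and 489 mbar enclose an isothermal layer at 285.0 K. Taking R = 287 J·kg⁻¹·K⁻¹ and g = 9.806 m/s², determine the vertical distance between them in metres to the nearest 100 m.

Δz ≈ 1800 m

Hypsometric equation: Δz = (R T̄/g) ln(P₁/P₂).
R T̄/g = 287 × 285.0 / 9.806 = 8341.3 m.
ln(609.4/489) = ln(1.2462) = 0.22010.
Δz = 8341.3 × 0.22010 = 1835.9 m.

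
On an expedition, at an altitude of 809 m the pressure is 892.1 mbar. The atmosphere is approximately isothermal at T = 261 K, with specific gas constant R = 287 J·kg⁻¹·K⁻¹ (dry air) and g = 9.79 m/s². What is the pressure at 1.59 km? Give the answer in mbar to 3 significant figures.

P ≈ 806 mbar

Scale height: H = RT/g = 287 × 261 / 9.79 = 7651.4 m.
Between two levels, P₂ = P₁ exp(−Δz/H) with Δz = z₂ − z₁.
Δz = 1590.0 − 809.00 = 781.00 m; Δz/H = 781.00/7651.4 = 0.10207.
P₂ = 892.1 × exp(−0.10207) = 892.1 × 0.90297 = 805.54 mbar.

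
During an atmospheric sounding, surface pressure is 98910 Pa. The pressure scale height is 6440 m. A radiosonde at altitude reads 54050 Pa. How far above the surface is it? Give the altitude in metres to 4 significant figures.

z ≈ 3892 m

Invert the barometric formula: z = H ln(P₀/P).
P₀/P = 98910/54050 = 1.8300; ln(1.8300) = 0.60432.
z = 6440.0 × 0.60432 = 3891.8 m.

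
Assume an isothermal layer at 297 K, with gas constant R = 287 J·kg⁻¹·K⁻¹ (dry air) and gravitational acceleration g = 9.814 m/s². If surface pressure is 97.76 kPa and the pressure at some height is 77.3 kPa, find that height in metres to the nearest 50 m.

Scale height: H = RT/g = 287 × 297 / 9.814 = 8685.4 m.
Invert the barometric formula: z = H ln(P₀/P).
P₀/P = 97.76/77.3 = 1.2647; ln(1.2647) = 0.23483.
z = 8685.4 × 0.23483 = 2039.6 m.

z ≈ 2050 m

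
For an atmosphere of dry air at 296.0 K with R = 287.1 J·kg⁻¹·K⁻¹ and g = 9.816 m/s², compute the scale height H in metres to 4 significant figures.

H ≈ 8657 m

The scale height of an isothermal atmosphere is H = RT/g.
H = 287.1 × 296.0 / 9.816 = 84982/9.816 = 8657.5 m.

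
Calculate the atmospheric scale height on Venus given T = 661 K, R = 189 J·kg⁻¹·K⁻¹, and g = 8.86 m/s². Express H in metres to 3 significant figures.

H ≈ 14100 m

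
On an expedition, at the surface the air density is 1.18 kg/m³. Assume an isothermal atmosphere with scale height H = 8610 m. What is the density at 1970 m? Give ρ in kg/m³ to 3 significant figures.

In an isothermal atmosphere, density decays like pressure: ρ = ρ₀ exp(−z/H).
z/H = 1970.0/8610.0 = 0.22880; exp(−0.22880) = 0.79549.
ρ = 1.18 × 0.79549 = 0.93868 kg/m³.

ρ ≈ 0.939 kg/m³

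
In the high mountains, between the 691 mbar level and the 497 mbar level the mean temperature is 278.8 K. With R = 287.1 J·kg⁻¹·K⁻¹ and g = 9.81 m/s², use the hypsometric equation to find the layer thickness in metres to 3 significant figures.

Hypsometric equation: Δz = (R T̄/g) ln(P₁/P₂).
R T̄/g = 287.1 × 278.8 / 9.81 = 8159.4 m.
ln(691/497) = ln(1.3903) = 0.32952.
Δz = 8159.4 × 0.32952 = 2688.7 m.

Δz ≈ 2690 m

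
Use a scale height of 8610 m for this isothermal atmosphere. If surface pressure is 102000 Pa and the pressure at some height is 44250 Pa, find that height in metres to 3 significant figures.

Invert the barometric formula: z = H ln(P₀/P).
P₀/P = 102000/44250 = 2.3051; ln(2.3051) = 0.83512.
z = 8610.0 × 0.83512 = 7190.4 m.

z ≈ 7190 m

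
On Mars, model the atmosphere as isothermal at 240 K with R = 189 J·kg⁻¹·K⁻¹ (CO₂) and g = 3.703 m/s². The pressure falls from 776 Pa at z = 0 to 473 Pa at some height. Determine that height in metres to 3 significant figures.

z ≈ 6060 m

Scale height: H = RT/g = 189 × 240 / 3.703 = 12250 m.
Invert the barometric formula: z = H ln(P₀/P).
P₀/P = 776/473 = 1.6406; ln(1.6406) = 0.49506.
z = 12250 × 0.49506 = 6064.5 m.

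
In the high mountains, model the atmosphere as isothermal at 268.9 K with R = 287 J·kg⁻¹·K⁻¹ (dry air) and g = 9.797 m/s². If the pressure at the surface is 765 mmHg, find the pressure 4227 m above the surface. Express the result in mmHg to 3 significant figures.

P ≈ 447 mmHg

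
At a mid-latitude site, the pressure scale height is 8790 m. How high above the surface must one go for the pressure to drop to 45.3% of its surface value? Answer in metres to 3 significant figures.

z ≈ 6960 m

Set P/P₀ = exp(−z/H) = 0.453, so z = −H ln(0.453).
−ln(0.453) = 0.79186; z = 8790.0 × 0.79186 = 6960.4 m.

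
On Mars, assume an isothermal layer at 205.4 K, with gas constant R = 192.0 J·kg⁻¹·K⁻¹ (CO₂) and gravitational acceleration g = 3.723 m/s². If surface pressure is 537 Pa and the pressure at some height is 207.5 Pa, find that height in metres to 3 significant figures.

z ≈ 10100 m

Scale height: H = RT/g = 192.0 × 205.4 / 3.723 = 10593 m.
Invert the barometric formula: z = H ln(P₀/P).
P₀/P = 537/207.5 = 2.5880; ln(2.5880) = 0.95089.
z = 10593 × 0.95089 = 10073 m.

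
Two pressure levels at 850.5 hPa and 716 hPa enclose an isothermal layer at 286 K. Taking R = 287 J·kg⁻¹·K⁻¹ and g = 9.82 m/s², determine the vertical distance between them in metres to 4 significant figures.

Δz ≈ 1439 m

Hypsometric equation: Δz = (R T̄/g) ln(P₁/P₂).
R T̄/g = 287 × 286 / 9.82 = 8358.7 m.
ln(850.5/716) = ln(1.1878) = 0.17210.
Δz = 8358.7 × 0.17210 = 1438.5 m.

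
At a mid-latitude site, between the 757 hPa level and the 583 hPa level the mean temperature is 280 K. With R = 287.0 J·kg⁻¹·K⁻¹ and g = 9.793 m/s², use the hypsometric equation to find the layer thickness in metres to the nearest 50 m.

Hypsometric equation: Δz = (R T̄/g) ln(P₁/P₂).
R T̄/g = 287.0 × 280 / 9.793 = 8205.9 m.
ln(757/583) = ln(1.2985) = 0.26121.
Δz = 8205.9 × 0.26121 = 2143.5 m.

Δz ≈ 2150 m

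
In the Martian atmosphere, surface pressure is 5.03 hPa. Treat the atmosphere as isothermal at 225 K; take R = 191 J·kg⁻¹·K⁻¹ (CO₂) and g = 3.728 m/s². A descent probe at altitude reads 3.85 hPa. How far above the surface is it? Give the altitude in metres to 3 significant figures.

z ≈ 3080 m

Scale height: H = RT/g = 191 × 225 / 3.728 = 11528 m.
Invert the barometric formula: z = H ln(P₀/P).
P₀/P = 5.03/3.85 = 1.3065; ln(1.3065) = 0.26735.
z = 11528 × 0.26735 = 3082.0 m.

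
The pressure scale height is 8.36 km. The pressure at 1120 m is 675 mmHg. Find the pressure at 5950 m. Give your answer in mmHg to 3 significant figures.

Between two levels, P₂ = P₁ exp(−Δz/H) with Δz = z₂ − z₁.
Δz = 5950.0 − 1120.0 = 4830.0 m; Δz/H = 4830.0/8360.0 = 0.57775.
P₂ = 675 × exp(−0.57775) = 675 × 0.56116 = 378.78 mmHg.

P ≈ 379 mmHg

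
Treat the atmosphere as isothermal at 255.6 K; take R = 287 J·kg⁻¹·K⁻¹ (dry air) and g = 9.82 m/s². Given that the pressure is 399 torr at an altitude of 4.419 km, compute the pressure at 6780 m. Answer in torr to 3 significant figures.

Scale height: H = RT/g = 287 × 255.6 / 9.82 = 7470.2 m.
Between two levels, P₂ = P₁ exp(−Δz/H) with Δz = z₂ − z₁.
Δz = 6780.0 − 4419.0 = 2361.0 m; Δz/H = 2361.0/7470.2 = 0.31606.
P₂ = 399 × exp(−0.31606) = 399 × 0.72902 = 290.88 torr.

P ≈ 291 torr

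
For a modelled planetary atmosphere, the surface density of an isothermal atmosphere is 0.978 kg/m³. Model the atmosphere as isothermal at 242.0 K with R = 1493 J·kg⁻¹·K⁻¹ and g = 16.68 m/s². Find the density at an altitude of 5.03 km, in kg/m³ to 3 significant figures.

ρ ≈ 0.775 kg/m³

Scale height: H = RT/g = 1493 × 242.0 / 16.68 = 21661 m.
In an isothermal atmosphere, density decays like pressure: ρ = ρ₀ exp(−z/H).
z/H = 5030.0/21661 = 0.23221; exp(−0.23221) = 0.79278.
ρ = 0.978 × 0.79278 = 0.77534 kg/m³.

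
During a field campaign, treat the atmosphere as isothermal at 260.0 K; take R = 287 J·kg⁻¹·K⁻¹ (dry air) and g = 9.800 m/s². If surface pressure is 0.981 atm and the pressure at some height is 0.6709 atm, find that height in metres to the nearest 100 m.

Scale height: H = RT/g = 287 × 260.0 / 9.800 = 7614.3 m.
Invert the barometric formula: z = H ln(P₀/P).
P₀/P = 0.981/0.6709 = 1.4622; ln(1.4622) = 0.37994.
z = 7614.3 × 0.37994 = 2893.0 m.

z ≈ 2900 m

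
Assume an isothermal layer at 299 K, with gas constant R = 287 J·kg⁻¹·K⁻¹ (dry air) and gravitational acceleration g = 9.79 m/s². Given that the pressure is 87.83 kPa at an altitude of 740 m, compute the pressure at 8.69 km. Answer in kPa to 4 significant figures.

Scale height: H = RT/g = 287 × 299 / 9.79 = 8765.4 m.
Between two levels, P₂ = P₁ exp(−Δz/H) with Δz = z₂ − z₁.
Δz = 8690.0 − 740.00 = 7950.0 m; Δz/H = 7950.0/8765.4 = 0.90698.
P₂ = 87.83 × exp(−0.90698) = 87.83 × 0.40374 = 35.460 kPa.

P ≈ 35.46 kPa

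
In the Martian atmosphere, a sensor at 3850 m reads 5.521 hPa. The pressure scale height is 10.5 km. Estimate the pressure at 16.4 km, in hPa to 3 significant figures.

P ≈ 1.67 hPa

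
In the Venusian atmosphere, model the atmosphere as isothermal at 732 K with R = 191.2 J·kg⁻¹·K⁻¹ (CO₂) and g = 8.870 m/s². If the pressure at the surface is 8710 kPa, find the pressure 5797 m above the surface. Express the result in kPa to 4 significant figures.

Scale height: H = RT/g = 191.2 × 732 / 8.870 = 15779 m.
Barometric formula: P = P₀ exp(−z/H).
z/H = 5797.0/15779 = 0.36739; exp(−0.36739) = 0.69254.
P = 8710 × 0.69254 = 6032.0 kPa.

P ≈ 6032 kPa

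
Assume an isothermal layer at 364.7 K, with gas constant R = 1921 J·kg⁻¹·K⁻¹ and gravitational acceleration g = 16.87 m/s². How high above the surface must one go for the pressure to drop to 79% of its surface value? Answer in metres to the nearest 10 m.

z ≈ 9790 m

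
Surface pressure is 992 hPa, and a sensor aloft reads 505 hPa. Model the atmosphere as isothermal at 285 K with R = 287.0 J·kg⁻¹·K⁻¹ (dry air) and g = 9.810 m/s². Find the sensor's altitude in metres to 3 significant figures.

z ≈ 5630 m

Scale height: H = RT/g = 287.0 × 285 / 9.810 = 8337.9 m.
Invert the barometric formula: z = H ln(P₀/P).
P₀/P = 992/505 = 1.9644; ln(1.9644) = 0.67519.
z = 8337.9 × 0.67519 = 5629.7 m.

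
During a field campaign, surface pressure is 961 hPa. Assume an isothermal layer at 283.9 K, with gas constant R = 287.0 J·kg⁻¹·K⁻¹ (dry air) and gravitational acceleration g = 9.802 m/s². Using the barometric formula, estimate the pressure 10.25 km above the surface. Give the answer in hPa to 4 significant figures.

P ≈ 280.0 hPa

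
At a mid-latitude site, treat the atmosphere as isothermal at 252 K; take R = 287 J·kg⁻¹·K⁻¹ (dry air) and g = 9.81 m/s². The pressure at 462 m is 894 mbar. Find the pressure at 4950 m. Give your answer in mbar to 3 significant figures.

P ≈ 486 mbar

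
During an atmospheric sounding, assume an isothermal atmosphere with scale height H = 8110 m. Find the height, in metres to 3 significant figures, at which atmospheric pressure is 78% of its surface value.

z ≈ 2020 m

Set P/P₀ = exp(−z/H) = 0.78, so z = −H ln(0.78).
−ln(0.78) = 0.24846; z = 8110.0 × 0.24846 = 2015.0 m.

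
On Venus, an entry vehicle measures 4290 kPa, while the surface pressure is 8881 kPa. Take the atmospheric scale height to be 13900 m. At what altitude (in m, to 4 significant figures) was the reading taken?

Invert the barometric formula: z = H ln(P₀/P).
P₀/P = 8881/4290 = 2.0702; ln(2.0702) = 0.72765.
z = 13900 × 0.72765 = 10114 m.

z ≈ 10110 m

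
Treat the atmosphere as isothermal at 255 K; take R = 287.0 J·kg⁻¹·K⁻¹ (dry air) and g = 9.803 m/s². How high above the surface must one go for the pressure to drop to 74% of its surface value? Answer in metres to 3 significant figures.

z ≈ 2250 m

Scale height: H = RT/g = 287.0 × 255 / 9.803 = 7465.6 m.
Set P/P₀ = exp(−z/H) = 0.74, so z = −H ln(0.74).
−ln(0.74) = 0.30111; z = 7465.6 × 0.30111 = 2248.0 m.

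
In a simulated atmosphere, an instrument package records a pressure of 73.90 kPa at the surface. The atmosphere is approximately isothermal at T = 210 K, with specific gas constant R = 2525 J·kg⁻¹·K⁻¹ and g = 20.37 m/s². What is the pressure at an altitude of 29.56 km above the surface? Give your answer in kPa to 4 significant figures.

P ≈ 23.74 kPa

Scale height: H = RT/g = 2525 × 210 / 20.37 = 26031 m.
Barometric formula: P = P₀ exp(−z/H).
z/H = 29560/26031 = 1.1356; exp(−1.1356) = 0.32123.
P = 73.90 × 0.32123 = 23.739 kPa.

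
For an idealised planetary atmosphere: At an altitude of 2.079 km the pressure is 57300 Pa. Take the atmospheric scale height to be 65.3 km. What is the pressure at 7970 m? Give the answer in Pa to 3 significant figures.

P ≈ 52400 Pa

Between two levels, P₂ = P₁ exp(−Δz/H) with Δz = z₂ − z₁.
Δz = 7970.0 − 2079.0 = 5891.0 m; Δz/H = 5891.0/65300 = 0.090214.
P₂ = 57300 × exp(−0.090214) = 57300 × 0.91374 = 52357 Pa.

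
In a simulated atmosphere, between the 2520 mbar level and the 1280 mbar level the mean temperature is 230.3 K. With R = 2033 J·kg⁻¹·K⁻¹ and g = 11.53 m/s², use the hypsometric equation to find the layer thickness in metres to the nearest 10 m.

Hypsometric equation: Δz = (R T̄/g) ln(P₁/P₂).
R T̄/g = 2033 × 230.3 / 11.53 = 40607 m.
ln(2520/1280) = ln(1.9688) = 0.67742.
Δz = 40607 × 0.67742 = 27508 m.

Δz ≈ 27510 m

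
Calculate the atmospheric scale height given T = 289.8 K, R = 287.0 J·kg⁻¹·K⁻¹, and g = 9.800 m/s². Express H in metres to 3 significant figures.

The scale height of an isothermal atmosphere is H = RT/g.
H = 287.0 × 289.8 / 9.800 = 83173/9.800 = 8487.0 m.

H ≈ 8490 m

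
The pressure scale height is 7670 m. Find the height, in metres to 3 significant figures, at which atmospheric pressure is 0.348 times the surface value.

Set P/P₀ = exp(−z/H) = 0.348, so z = −H ln(0.348).
−ln(0.348) = 1.0556; z = 7670.0 × 1.0556 = 8096.5 m.

z ≈ 8100 m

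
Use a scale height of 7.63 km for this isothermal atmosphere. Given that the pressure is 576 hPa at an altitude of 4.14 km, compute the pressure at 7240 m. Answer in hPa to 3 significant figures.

P ≈ 384 hPa

Between two levels, P₂ = P₁ exp(−Δz/H) with Δz = z₂ − z₁.
Δz = 7240.0 − 4140.0 = 3100.0 m; Δz/H = 3100.0/7630.0 = 0.40629.
P₂ = 576 × exp(−0.40629) = 576 × 0.66612 = 383.69 hPa.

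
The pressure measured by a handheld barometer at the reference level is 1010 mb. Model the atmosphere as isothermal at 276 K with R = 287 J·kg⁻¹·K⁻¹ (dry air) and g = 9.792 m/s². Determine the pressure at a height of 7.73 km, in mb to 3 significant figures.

Scale height: H = RT/g = 287 × 276 / 9.792 = 8089.5 m.
Barometric formula: P = P₀ exp(−z/H).
z/H = 7730.0/8089.5 = 0.95556; exp(−0.95556) = 0.38460.
P = 1010 × 0.38460 = 388.45 mb.

P ≈ 388 mb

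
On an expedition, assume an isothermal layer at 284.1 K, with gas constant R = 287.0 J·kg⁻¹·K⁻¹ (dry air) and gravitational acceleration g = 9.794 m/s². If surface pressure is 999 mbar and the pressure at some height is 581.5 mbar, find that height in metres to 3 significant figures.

z ≈ 4510 m

Scale height: H = RT/g = 287.0 × 284.1 / 9.794 = 8325.2 m.
Invert the barometric formula: z = H ln(P₀/P).
P₀/P = 999/581.5 = 1.7180; ln(1.7180) = 0.54116.
z = 8325.2 × 0.54116 = 4505.3 m.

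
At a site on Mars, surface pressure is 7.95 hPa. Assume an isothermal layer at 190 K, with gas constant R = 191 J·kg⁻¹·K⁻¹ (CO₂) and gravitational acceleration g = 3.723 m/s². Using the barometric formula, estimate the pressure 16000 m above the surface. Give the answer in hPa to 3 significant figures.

P ≈ 1.54 hPa

Scale height: H = RT/g = 191 × 190 / 3.723 = 9747.5 m.
Barometric formula: P = P₀ exp(−z/H).
z/H = 16000/9747.5 = 1.6414; exp(−1.6414) = 0.19371.
P = 7.95 × 0.19371 = 1.5400 hPa.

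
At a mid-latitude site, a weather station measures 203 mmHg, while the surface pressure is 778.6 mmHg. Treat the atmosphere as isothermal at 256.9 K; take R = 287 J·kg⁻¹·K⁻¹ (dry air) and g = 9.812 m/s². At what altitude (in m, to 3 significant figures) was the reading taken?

z ≈ 10100 m

Scale height: H = RT/g = 287 × 256.9 / 9.812 = 7514.3 m.
Invert the barometric formula: z = H ln(P₀/P).
P₀/P = 778.6/203 = 3.8355; ln(3.8355) = 1.3443.
z = 7514.3 × 1.3443 = 10101 m.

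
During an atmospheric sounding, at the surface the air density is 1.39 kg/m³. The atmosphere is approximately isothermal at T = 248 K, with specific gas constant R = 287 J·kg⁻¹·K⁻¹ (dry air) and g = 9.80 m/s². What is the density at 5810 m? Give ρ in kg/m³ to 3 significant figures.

ρ ≈ 0.625 kg/m³

Scale height: H = RT/g = 287 × 248 / 9.80 = 7262.9 m.
In an isothermal atmosphere, density decays like pressure: ρ = ρ₀ exp(−z/H).
z/H = 5810.0/7262.9 = 0.79996; exp(−0.79996) = 0.44935.
ρ = 1.39 × 0.44935 = 0.62460 kg/m³.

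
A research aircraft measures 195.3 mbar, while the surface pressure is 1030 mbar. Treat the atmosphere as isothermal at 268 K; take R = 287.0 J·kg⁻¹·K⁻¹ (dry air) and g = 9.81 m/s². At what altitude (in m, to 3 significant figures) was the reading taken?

z ≈ 13000 m

Scale height: H = RT/g = 287.0 × 268 / 9.81 = 7840.6 m.
Invert the barometric formula: z = H ln(P₀/P).
P₀/P = 1030/195.3 = 5.2739; ln(5.2739) = 1.6628.
z = 7840.6 × 1.6628 = 13037 m.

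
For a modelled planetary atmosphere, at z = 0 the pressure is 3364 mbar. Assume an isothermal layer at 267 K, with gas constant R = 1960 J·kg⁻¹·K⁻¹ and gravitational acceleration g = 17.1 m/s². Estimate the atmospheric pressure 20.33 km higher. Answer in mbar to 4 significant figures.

P ≈ 1731 mbar

Scale height: H = RT/g = 1960 × 267 / 17.1 = 30604 m.
Barometric formula: P = P₀ exp(−z/H).
z/H = 20330/30604 = 0.66429; exp(−0.66429) = 0.51464.
P = 3364 × 0.51464 = 1731.2 mbar.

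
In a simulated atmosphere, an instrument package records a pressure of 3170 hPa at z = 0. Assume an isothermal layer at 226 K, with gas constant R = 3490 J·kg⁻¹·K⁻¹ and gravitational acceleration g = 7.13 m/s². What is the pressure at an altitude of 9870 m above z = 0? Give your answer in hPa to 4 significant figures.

P ≈ 2899 hPa

Scale height: H = RT/g = 3490 × 226 / 7.13 = 110620 m.
Barometric formula: P = P₀ exp(−z/H).
z/H = 9870.0/110620 = 0.089224; exp(−0.089224) = 0.91464.
P = 3170 × 0.91464 = 2899.4 hPa.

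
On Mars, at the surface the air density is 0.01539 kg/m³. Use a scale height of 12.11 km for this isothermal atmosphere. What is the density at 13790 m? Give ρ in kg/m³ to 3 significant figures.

ρ ≈ 0.00493 kg/m³

In an isothermal atmosphere, density decays like pressure: ρ = ρ₀ exp(−z/H).
z/H = 13790/12110 = 1.1387; exp(−1.1387) = 0.32024.
ρ = 0.01539 × 0.32024 = 0.0049285 kg/m³.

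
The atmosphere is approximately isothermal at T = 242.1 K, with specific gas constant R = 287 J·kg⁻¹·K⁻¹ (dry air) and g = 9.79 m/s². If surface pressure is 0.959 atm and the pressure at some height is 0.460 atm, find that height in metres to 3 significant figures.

Scale height: H = RT/g = 287 × 242.1 / 9.79 = 7097.3 m.
Invert the barometric formula: z = H ln(P₀/P).
P₀/P = 0.959/0.460 = 2.0848; ln(2.0848) = 0.73467.
z = 7097.3 × 0.73467 = 5214.2 m.

z ≈ 5210 m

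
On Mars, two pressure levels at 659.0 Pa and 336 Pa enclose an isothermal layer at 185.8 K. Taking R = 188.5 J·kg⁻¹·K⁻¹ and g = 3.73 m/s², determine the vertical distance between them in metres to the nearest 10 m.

Hypsometric equation: Δz = (R T̄/g) ln(P₁/P₂).
R T̄/g = 188.5 × 185.8 / 3.73 = 9389.6 m.
ln(659.0/336) = ln(1.9613) = 0.67361.
Δz = 9389.6 × 0.67361 = 6324.9 m.

Δz ≈ 6320 m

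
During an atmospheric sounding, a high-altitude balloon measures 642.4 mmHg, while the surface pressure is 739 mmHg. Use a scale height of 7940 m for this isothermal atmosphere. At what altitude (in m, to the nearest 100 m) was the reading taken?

z ≈ 1100 m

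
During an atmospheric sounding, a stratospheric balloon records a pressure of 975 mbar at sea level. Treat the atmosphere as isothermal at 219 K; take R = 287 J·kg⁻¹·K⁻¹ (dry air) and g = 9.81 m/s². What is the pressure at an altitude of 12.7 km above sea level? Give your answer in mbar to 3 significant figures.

P ≈ 134 mbar

Scale height: H = RT/g = 287 × 219 / 9.81 = 6407.0 m.
Barometric formula: P = P₀ exp(−z/H).
z/H = 12700/6407.0 = 1.9822; exp(−1.9822) = 0.13777.
P = 975 × 0.13777 = 134.33 mbar.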